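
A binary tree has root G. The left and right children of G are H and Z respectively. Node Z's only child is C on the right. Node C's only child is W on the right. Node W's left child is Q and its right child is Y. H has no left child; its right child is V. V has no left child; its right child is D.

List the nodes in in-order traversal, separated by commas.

In-order visits the left subtree, then the node, then the right subtree.
At G: go left to H.
  At H: no left child.
  Visit H.
  At H: go right to V.
    At V: no left child.
    Visit V.
    At V: go right to D.
      D is a leaf — visit D.
Visit G.
At G: go right to Z.
  At Z: no left child.
  Visit Z.
  At Z: go right to C.
    At C: no left child.
    Visit C.
    At C: go right to W.
      At W: go left to Q.
        Q is a leaf — visit Q.
      Visit W.
      At W: go right to Y.
        Y is a leaf — visit Y.

H, V, D, G, Z, C, Q, W, Y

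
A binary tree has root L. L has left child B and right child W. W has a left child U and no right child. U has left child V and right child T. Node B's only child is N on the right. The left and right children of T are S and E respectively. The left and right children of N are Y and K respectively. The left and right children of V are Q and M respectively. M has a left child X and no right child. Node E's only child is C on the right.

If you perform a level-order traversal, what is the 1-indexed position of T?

Level-order visits nodes level by level from the root, left to right within each level.
Level 0: L
Level 1: B, W
Level 2: N, U
Level 3: Y, K, V, T
Level 4: Q, M, S, E
Level 5: X, C
Full level-order sequence: L, B, W, N, U, Y, K, V, T, Q, M, S, E, X, C.

9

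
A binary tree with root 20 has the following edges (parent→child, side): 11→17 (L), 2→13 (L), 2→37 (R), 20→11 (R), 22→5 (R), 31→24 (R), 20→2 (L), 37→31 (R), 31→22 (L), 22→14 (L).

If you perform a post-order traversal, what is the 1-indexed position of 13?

1

Post-order visits the left subtree, then the right subtree, then the node.
At 20: go left to 2.
  At 2: go left to 13.
    13 is a leaf — visit 13.
  At 2: go right to 37.
    At 37: no left child.
    At 37: go right to 31.
      At 31: go left to 22.
        At 22: go left to 14.
          14 is a leaf — visit 14.
        At 22: go right to 5.
          5 is a leaf — visit 5.
        Visit 22.
      At 31: go right to 24.
        24 is a leaf — visit 24.
      Visit 31.
    Visit 37.
  Visit 2.
At 20: go right to 11.
  At 11: go left to 17.
    17 is a leaf — visit 17.
  At 11: no right child.
  Visit 11.
Visit 20.
Full post-order sequence: 13, 14, 5, 22, 24, 31, 37, 2, 17, 11, 20.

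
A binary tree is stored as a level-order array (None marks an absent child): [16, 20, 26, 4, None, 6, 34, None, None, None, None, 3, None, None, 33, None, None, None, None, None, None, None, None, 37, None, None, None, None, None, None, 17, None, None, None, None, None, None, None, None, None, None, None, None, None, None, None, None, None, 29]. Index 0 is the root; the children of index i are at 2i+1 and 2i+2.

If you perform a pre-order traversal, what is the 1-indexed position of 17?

Pre-order visits the node, then its left subtree, then its right subtree.
Visit 16.
At 16: go left to 20.
  Visit 20.
  At 20: go left to 4.
    4 is a leaf — visit 4.
  At 20: no right child.
At 16: go right to 26.
  Visit 26.
  At 26: go left to 6.
    Visit 6.
    At 6: go left to 3.
      Visit 3.
      At 3: go left to 37.
        Visit 37.
        At 37: no left child.
        At 37: go right to 29.
          29 is a leaf — visit 29.
      At 3: no right child.
    At 6: no right child.
  At 26: go right to 34.
    Visit 34.
    At 34: no left child.
    At 34: go right to 33.
      Visit 33.
      At 33: no left child.
      At 33: go right to 17.
        17 is a leaf — visit 17.
Full pre-order sequence: 16, 20, 4, 26, 6, 3, 37, 29, 34, 33, 17.

11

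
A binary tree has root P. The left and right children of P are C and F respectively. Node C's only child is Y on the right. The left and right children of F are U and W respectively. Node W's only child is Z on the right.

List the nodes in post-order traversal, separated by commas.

Post-order visits the left subtree, then the right subtree, then the node.
At P: go left to C.
  At C: no left child.
  At C: go right to Y.
    Y is a leaf — visit Y.
  Visit C.
At P: go right to F.
  At F: go left to U.
    U is a leaf — visit U.
  At F: go right to W.
    At W: no left child.
    At W: go right to Z.
      Z is a leaf — visit Z.
    Visit W.
  Visit F.
Visit P.

Y, C, U, Z, W, F, P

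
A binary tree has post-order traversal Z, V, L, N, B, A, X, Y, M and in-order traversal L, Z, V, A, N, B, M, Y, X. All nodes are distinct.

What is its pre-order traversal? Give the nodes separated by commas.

The last element of post-order is the root; it splits in-order into left and right subtrees.
Root M: left subtree has 6 nodes {L, Z, V, A, N, B}, right has 2 {Y, X}.
  Root A: left subtree has 3 nodes {L, Z, V}, right has 2 {N, B}.
    Root L: left subtree has 0 nodes { }, right has 2 {Z, V}.
      Root V: left subtree has 1 node {Z}, right has 0 { }.
    Root B: left subtree has 1 node {N}, right has 0 { }.
  Root Y: left subtree has 0 nodes { }, right has 1 {X}.

M, A, L, V, Z, B, N, Y, X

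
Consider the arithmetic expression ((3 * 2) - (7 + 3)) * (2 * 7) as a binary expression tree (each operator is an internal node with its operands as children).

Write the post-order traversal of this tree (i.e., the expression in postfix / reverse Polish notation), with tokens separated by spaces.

Post-order on an expression tree gives postfix notation: for each operator, emit left operand, right operand, then the operator.

3 2 * 7 3 + - 2 7 * *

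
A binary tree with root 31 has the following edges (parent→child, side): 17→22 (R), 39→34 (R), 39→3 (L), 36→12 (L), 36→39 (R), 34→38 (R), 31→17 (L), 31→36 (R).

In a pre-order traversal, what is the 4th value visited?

36

Pre-order visits the node, then its left subtree, then its right subtree.
Visit 31.
At 31: go left to 17.
  Visit 17.
  At 17: no left child.
  At 17: go right to 22.
    22 is a leaf — visit 22.
At 31: go right to 36.
  Visit 36.
  At 36: go left to 12.
    12 is a leaf — visit 12.
  At 36: go right to 39.
    Visit 39.
    At 39: go left to 3.
      3 is a leaf — visit 3.
    At 39: go right to 34.
      Visit 34.
      At 34: no left child.
      At 34: go right to 38.
        38 is a leaf — visit 38.
Full pre-order sequence: 31, 17, 22, 36, 12, 39, 3, 34, 38.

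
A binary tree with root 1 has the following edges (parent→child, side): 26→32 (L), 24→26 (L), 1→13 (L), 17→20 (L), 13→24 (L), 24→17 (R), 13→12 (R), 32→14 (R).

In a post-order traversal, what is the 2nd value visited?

Post-order visits the left subtree, then the right subtree, then the node.
At 1: go left to 13.
  At 13: go left to 24.
    At 24: go left to 26.
      At 26: go left to 32.
        At 32: no left child.
        At 32: go right to 14.
          14 is a leaf — visit 14.
        Visit 32.
      At 26: no right child.
      Visit 26.
    At 24: go right to 17.
      At 17: go left to 20.
        20 is a leaf — visit 20.
      At 17: no right child.
      Visit 17.
    Visit 24.
  At 13: go right to 12.
    12 is a leaf — visit 12.
  Visit 13.
At 1: no right child.
Visit 1.
Full post-order sequence: 14, 32, 26, 20, 17, 24, 12, 13, 1.

32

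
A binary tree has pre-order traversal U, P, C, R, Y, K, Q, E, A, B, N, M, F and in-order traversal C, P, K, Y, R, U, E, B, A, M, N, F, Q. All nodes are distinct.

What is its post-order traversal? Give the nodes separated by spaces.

The first element of pre-order is the root; it splits in-order into left and right subtrees.
Root U: left subtree has 5 nodes {C, P, K, Y, R}, right has 7 {E, B, A, M, N, F, Q}.
  Root P: left subtree has 1 node {C}, right has 3 {K, Y, R}.
    Root R: left subtree has 2 nodes {K, Y}, right has 0 { }.
      Root Y: left subtree has 1 node {K}, right has 0 { }.
  Root Q: left subtree has 6 nodes {E, B, A, M, N, F}, right has 0 { }.
    Root E: left subtree has 0 nodes { }, right has 5 {B, A, M, N, F}.
      Root A: left subtree has 1 node {B}, right has 3 {M, N, F}.
        Root N: left subtree has 1 node {M}, right has 1 {F}.

C K Y R P B M F N A E Q U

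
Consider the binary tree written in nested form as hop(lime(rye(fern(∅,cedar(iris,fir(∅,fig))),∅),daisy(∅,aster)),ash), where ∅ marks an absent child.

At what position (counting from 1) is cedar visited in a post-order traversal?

Post-order visits the left subtree, then the right subtree, then the node.
At hop: go left to lime.
  At lime: go left to rye.
    At rye: go left to fern.
      At fern: no left child.
      At fern: go right to cedar.
        At cedar: go left to iris.
          iris is a leaf — visit iris.
        At cedar: go right to fir.
          At fir: no left child.
          At fir: go right to fig.
            fig is a leaf — visit fig.
          Visit fir.
        Visit cedar.
      Visit fern.
    At rye: no right child.
    Visit rye.
  At lime: go right to daisy.
    At daisy: no left child.
    At daisy: go right to aster.
      aster is a leaf — visit aster.
    Visit daisy.
  Visit lime.
At hop: go right to ash.
  ash is a leaf — visit ash.
Visit hop.
Full post-order sequence: iris, fig, fir, cedar, fern, rye, aster, daisy, lime, ash, hop.

4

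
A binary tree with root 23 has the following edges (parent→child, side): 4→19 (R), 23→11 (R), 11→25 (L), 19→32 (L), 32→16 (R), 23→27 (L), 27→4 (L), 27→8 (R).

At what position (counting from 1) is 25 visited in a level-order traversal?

Level-order visits nodes level by level from the root, left to right within each level.
Level 0: 23
Level 1: 27, 11
Level 2: 4, 8, 25
Level 3: 19
Level 4: 32
Level 5: 16
Full level-order sequence: 23, 27, 11, 4, 8, 25, 19, 32, 16.

6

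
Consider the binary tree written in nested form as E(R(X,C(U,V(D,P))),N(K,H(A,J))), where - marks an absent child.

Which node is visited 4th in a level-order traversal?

X

Level-order visits nodes level by level from the root, left to right within each level.
Level 0: E
Level 1: R, N
Level 2: X, C, K, H
Level 3: U, V, A, J
Level 4: D, P
Full level-order sequence: E, R, N, X, C, K, H, U, V, A, J, D, P.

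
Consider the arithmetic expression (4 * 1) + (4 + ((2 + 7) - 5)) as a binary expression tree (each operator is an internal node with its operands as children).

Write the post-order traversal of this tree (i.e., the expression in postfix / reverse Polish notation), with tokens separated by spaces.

Post-order on an expression tree gives postfix notation: for each operator, emit left operand, right operand, then the operator.

4 1 * 4 2 7 + 5 - + +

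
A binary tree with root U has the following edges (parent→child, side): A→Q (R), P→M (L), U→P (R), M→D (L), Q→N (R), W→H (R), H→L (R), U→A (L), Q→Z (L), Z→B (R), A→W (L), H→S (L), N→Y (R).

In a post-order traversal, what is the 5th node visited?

Post-order visits the left subtree, then the right subtree, then the node.
At U: go left to A.
  At A: go left to W.
    At W: no left child.
    At W: go right to H.
      At H: go left to S.
        S is a leaf — visit S.
      At H: go right to L.
        L is a leaf — visit L.
      Visit H.
    Visit W.
  At A: go right to Q.
    At Q: go left to Z.
      At Z: no left child.
      At Z: go right to B.
        B is a leaf — visit B.
      Visit Z.
    At Q: go right to N.
      At N: no left child.
      At N: go right to Y.
        Y is a leaf — visit Y.
      Visit N.
    Visit Q.
  Visit A.
At U: go right to P.
  At P: go left to M.
    At M: go left to D.
      D is a leaf — visit D.
    At M: no right child.
    Visit M.
  At P: no right child.
  Visit P.
Visit U.
Full post-order sequence: S, L, H, W, B, Z, Y, N, Q, A, D, M, P, U.

B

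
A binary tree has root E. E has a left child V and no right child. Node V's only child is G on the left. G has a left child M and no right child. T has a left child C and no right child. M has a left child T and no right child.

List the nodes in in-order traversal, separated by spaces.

In-order visits the left subtree, then the node, then the right subtree.
At E: go left to V.
  At V: go left to G.
    At G: go left to M.
      At M: go left to T.
        At T: go left to C.
          C is a leaf — visit C.
        Visit T.
        At T: no right child.
      Visit M.
      At M: no right child.
    Visit G.
    At G: no right child.
  Visit V.
  At V: no right child.
Visit E.
At E: no right child.

C T M G V E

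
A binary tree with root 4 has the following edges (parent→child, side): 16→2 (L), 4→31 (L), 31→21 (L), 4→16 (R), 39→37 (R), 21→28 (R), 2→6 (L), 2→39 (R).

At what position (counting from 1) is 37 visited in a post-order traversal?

5

Post-order visits the left subtree, then the right subtree, then the node.
At 4: go left to 31.
  At 31: go left to 21.
    At 21: no left child.
    At 21: go right to 28.
      28 is a leaf — visit 28.
    Visit 21.
  At 31: no right child.
  Visit 31.
At 4: go right to 16.
  At 16: go left to 2.
    At 2: go left to 6.
      6 is a leaf — visit 6.
    At 2: go right to 39.
      At 39: no left child.
      At 39: go right to 37.
        37 is a leaf — visit 37.
      Visit 39.
    Visit 2.
  At 16: no right child.
  Visit 16.
Visit 4.
Full post-order sequence: 28, 21, 31, 6, 37, 39, 2, 16, 4.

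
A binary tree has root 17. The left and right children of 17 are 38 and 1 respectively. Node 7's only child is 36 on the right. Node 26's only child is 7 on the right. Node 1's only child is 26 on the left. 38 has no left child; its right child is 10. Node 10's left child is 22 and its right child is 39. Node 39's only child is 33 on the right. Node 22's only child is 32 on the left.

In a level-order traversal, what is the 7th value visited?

39

Level-order visits nodes level by level from the root, left to right within each level.
Level 0: 17
Level 1: 38, 1
Level 2: 10, 26
Level 3: 22, 39, 7
Level 4: 32, 33, 36
Full level-order sequence: 17, 38, 1, 10, 26, 22, 39, 7, 32, 33, 36.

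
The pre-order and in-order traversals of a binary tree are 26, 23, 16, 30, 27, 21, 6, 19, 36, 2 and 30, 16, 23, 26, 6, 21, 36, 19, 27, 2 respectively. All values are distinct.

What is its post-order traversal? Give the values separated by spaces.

The first element of pre-order is the root; it splits in-order into left and right subtrees.
Root 26: left subtree has 3 nodes {30, 16, 23}, right has 6 {6, 21, 36, 19, 27, 2}.
  Root 23: left subtree has 2 nodes {30, 16}, right has 0 { }.
    Root 16: left subtree has 1 node {30}, right has 0 { }.
  Root 27: left subtree has 4 nodes {6, 21, 36, 19}, right has 1 {2}.
    Root 21: left subtree has 1 node {6}, right has 2 {36, 19}.
      Root 19: left subtree has 1 node {36}, right has 0 { }.

30 16 23 6 36 19 21 2 27 26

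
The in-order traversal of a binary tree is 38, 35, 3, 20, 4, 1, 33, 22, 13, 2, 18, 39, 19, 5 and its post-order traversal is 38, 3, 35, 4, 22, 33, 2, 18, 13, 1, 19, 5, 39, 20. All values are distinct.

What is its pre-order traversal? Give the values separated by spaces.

The last element of post-order is the root; it splits in-order into left and right subtrees.
Root 20: left subtree has 3 nodes {38, 35, 3}, right has 10 {4, 1, 33, 22, 13, 2, 18, 39, 19, 5}.
  Root 35: left subtree has 1 node {38}, right has 1 {3}.
  Root 39: left subtree has 7 nodes {4, 1, 33, 22, 13, 2, 18}, right has 2 {19, 5}.
    Root 1: left subtree has 1 node {4}, right has 5 {33, 22, 13, 2, 18}.
      Root 13: left subtree has 2 nodes {33, 22}, right has 2 {2, 18}.
        Root 33: left subtree has 0 nodes { }, right has 1 {22}.
        Root 18: left subtree has 1 node {2}, right has 0 { }.
    Root 5: left subtree has 1 node {19}, right has 0 { }.

20 35 38 3 39 1 4 13 33 22 18 2 5 19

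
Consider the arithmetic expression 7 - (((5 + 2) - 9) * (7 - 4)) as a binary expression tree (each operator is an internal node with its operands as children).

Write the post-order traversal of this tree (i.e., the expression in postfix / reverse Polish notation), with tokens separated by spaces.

Post-order on an expression tree gives postfix notation: for each operator, emit left operand, right operand, then the operator.

7 5 2 + 9 - 7 4 - * -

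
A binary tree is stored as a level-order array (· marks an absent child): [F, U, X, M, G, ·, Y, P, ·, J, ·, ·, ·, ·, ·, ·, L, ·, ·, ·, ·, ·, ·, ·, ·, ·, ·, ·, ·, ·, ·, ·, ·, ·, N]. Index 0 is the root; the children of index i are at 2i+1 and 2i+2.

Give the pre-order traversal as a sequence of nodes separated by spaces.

Pre-order visits the node, then its left subtree, then its right subtree.
Visit F.
At F: go left to U.
  Visit U.
  At U: go left to M.
    Visit M.
    At M: go left to P.
      Visit P.
      At P: no left child.
      At P: go right to L.
        Visit L.
        At L: no left child.
        At L: go right to N.
          N is a leaf — visit N.
    At M: no right child.
  At U: go right to G.
    Visit G.
    At G: go left to J.
      J is a leaf — visit J.
    At G: no right child.
At F: go right to X.
  Visit X.
  At X: no left child.
  At X: go right to Y.
    Y is a leaf — visit Y.

F U M P L N G J X Y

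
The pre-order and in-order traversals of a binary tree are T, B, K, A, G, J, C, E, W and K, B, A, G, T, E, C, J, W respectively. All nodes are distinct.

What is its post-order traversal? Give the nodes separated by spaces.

The first element of pre-order is the root; it splits in-order into left and right subtrees.
Root T: left subtree has 4 nodes {K, B, A, G}, right has 4 {E, C, J, W}.
  Root B: left subtree has 1 node {K}, right has 2 {A, G}.
    Root A: left subtree has 0 nodes { }, right has 1 {G}.
  Root J: left subtree has 2 nodes {E, C}, right has 1 {W}.
    Root C: left subtree has 1 node {E}, right has 0 { }.

K G A B E C W J T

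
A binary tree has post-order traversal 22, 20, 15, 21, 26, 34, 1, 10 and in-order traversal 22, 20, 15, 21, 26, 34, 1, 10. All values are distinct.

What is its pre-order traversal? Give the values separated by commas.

10, 1, 34, 26, 21, 15, 20, 22

The last element of post-order is the root; it splits in-order into left and right subtrees.
Root 10: left subtree has 7 nodes {22, 20, 15, 21, 26, 34, 1}, right has 0 { }.
  Root 1: left subtree has 6 nodes {22, 20, 15, 21, 26, 34}, right has 0 { }.
    Root 34: left subtree has 5 nodes {22, 20, 15, 21, 26}, right has 0 { }.
      Root 26: left subtree has 4 nodes {22, 20, 15, 21}, right has 0 { }.
        Root 21: left subtree has 3 nodes {22, 20, 15}, right has 0 { }.
          Root 15: left subtree has 2 nodes {22, 20}, right has 0 { }.
            Root 20: left subtree has 1 node {22}, right has 0 { }.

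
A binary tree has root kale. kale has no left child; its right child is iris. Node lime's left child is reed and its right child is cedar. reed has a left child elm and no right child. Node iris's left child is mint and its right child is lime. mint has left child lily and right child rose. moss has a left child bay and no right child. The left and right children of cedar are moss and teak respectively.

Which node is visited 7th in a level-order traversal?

Level-order visits nodes level by level from the root, left to right within each level.
Level 0: kale
Level 1: iris
Level 2: mint, lime
Level 3: lily, rose, reed, cedar
Level 4: elm, moss, teak
Level 5: bay
Full level-order sequence: kale, iris, mint, lime, lily, rose, reed, cedar, elm, moss, teak, bay.

reed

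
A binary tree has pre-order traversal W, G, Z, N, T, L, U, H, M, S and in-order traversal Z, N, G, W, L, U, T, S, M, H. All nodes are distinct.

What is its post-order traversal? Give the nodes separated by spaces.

N Z G U L S M H T W

The first element of pre-order is the root; it splits in-order into left and right subtrees.
Root W: left subtree has 3 nodes {Z, N, G}, right has 6 {L, U, T, S, M, H}.
  Root G: left subtree has 2 nodes {Z, N}, right has 0 { }.
    Root Z: left subtree has 0 nodes { }, right has 1 {N}.
  Root T: left subtree has 2 nodes {L, U}, right has 3 {S, M, H}.
    Root L: left subtree has 0 nodes { }, right has 1 {U}.
    Root H: left subtree has 2 nodes {S, M}, right has 0 { }.
      Root M: left subtree has 1 node {S}, right has 0 { }.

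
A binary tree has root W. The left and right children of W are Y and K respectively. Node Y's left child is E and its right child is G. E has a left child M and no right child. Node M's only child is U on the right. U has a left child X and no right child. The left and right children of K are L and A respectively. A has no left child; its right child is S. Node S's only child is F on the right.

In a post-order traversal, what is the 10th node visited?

A

Post-order visits the left subtree, then the right subtree, then the node.
At W: go left to Y.
  At Y: go left to E.
    At E: go left to M.
      At M: no left child.
      At M: go right to U.
        At U: go left to X.
          X is a leaf — visit X.
        At U: no right child.
        Visit U.
      Visit M.
    At E: no right child.
    Visit E.
  At Y: go right to G.
    G is a leaf — visit G.
  Visit Y.
At W: go right to K.
  At K: go left to L.
    L is a leaf — visit L.
  At K: go right to A.
    At A: no left child.
    At A: go right to S.
      At S: no left child.
      At S: go right to F.
        F is a leaf — visit F.
      Visit S.
    Visit A.
  Visit K.
Visit W.
Full post-order sequence: X, U, M, E, G, Y, L, F, S, A, K, W.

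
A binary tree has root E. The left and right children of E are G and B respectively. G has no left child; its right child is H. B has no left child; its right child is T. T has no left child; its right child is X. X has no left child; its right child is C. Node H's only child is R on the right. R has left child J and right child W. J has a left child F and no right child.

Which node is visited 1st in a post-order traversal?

Post-order visits the left subtree, then the right subtree, then the node.
At E: go left to G.
  At G: no left child.
  At G: go right to H.
    At H: no left child.
    At H: go right to R.
      At R: go left to J.
        At J: go left to F.
          F is a leaf — visit F.
        At J: no right child.
        Visit J.
      At R: go right to W.
        W is a leaf — visit W.
      Visit R.
    Visit H.
  Visit G.
At E: go right to B.
  At B: no left child.
  At B: go right to T.
    At T: no left child.
    At T: go right to X.
      At X: no left child.
      At X: go right to C.
        C is a leaf — visit C.
      Visit X.
    Visit T.
  Visit B.
Visit E.
Full post-order sequence: F, J, W, R, H, G, C, X, T, B, E.

F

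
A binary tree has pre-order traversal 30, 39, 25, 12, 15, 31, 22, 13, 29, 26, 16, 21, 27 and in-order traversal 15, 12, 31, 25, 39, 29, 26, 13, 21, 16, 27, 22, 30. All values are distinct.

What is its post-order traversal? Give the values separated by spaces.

The first element of pre-order is the root; it splits in-order into left and right subtrees.
Root 30: left subtree has 12 nodes {15, 12, 31, 25, 39, 29, 26, 13, 21, 16, 27, 22}, right has 0 { }.
  Root 39: left subtree has 4 nodes {15, 12, 31, 25}, right has 7 {29, 26, 13, 21, 16, 27, 22}.
    Root 25: left subtree has 3 nodes {15, 12, 31}, right has 0 { }.
      Root 12: left subtree has 1 node {15}, right has 1 {31}.
    Root 22: left subtree has 6 nodes {29, 26, 13, 21, 16, 27}, right has 0 { }.
      Root 13: left subtree has 2 nodes {29, 26}, right has 3 {21, 16, 27}.
        Root 29: left subtree has 0 nodes { }, right has 1 {26}.
        Root 16: left subtree has 1 node {21}, right has 1 {27}.

15 31 12 25 26 29 21 27 16 13 22 39 30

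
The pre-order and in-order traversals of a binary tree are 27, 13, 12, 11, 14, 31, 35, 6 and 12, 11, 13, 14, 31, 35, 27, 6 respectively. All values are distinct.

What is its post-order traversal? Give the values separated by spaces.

11 12 35 31 14 13 6 27

The first element of pre-order is the root; it splits in-order into left and right subtrees.
Root 27: left subtree has 6 nodes {12, 11, 13, 14, 31, 35}, right has 1 {6}.
  Root 13: left subtree has 2 nodes {12, 11}, right has 3 {14, 31, 35}.
    Root 12: left subtree has 0 nodes { }, right has 1 {11}.
    Root 14: left subtree has 0 nodes { }, right has 2 {31, 35}.
      Root 31: left subtree has 0 nodes { }, right has 1 {35}.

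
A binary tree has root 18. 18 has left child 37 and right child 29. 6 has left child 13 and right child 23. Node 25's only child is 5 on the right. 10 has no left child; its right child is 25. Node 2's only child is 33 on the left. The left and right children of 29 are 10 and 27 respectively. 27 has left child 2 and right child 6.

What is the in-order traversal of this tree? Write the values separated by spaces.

37 18 10 25 5 29 33 2 27 13 6 23

In-order visits the left subtree, then the node, then the right subtree.
At 18: go left to 37.
  37 is a leaf — visit 37.
Visit 18.
At 18: go right to 29.
  At 29: go left to 10.
    At 10: no left child.
    Visit 10.
    At 10: go right to 25.
      At 25: no left child.
      Visit 25.
      At 25: go right to 5.
        5 is a leaf — visit 5.
  Visit 29.
  At 29: go right to 27.
    At 27: go left to 2.
      At 2: go left to 33.
        33 is a leaf — visit 33.
      Visit 2.
      At 2: no right child.
    Visit 27.
    At 27: go right to 6.
      At 6: go left to 13.
        13 is a leaf — visit 13.
      Visit 6.
      At 6: go right to 23.
        23 is a leaf — visit 23.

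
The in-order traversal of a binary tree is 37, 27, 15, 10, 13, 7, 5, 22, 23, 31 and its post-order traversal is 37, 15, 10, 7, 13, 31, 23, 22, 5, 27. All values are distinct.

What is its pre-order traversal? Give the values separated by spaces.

The last element of post-order is the root; it splits in-order into left and right subtrees.
Root 27: left subtree has 1 node {37}, right has 8 {15, 10, 13, 7, 5, 22, 23, 31}.
  Root 5: left subtree has 4 nodes {15, 10, 13, 7}, right has 3 {22, 23, 31}.
    Root 13: left subtree has 2 nodes {15, 10}, right has 1 {7}.
      Root 10: left subtree has 1 node {15}, right has 0 { }.
    Root 22: left subtree has 0 nodes { }, right has 2 {23, 31}.
      Root 23: left subtree has 0 nodes { }, right has 1 {31}.

27 37 5 13 10 15 7 22 23 31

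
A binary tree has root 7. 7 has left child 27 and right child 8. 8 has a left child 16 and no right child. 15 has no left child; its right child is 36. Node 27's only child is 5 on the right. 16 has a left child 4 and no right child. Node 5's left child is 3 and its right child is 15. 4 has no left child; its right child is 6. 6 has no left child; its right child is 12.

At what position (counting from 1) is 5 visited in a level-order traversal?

4

Level-order visits nodes level by level from the root, left to right within each level.
Level 0: 7
Level 1: 27, 8
Level 2: 5, 16
Level 3: 3, 15, 4
Level 4: 36, 6
Level 5: 12
Full level-order sequence: 7, 27, 8, 5, 16, 3, 15, 4, 36, 6, 12.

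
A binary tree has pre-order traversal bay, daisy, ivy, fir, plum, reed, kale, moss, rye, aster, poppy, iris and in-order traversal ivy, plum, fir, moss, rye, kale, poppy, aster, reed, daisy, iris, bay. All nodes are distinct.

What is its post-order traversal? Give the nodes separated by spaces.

plum rye moss poppy aster kale reed fir ivy iris daisy bay

The first element of pre-order is the root; it splits in-order into left and right subtrees.
Root bay: left subtree has 11 nodes {ivy, plum, fir, moss, rye, kale, poppy, aster, reed, daisy, iris}, right has 0 { }.
  Root daisy: left subtree has 9 nodes {ivy, plum, fir, moss, rye, kale, poppy, aster, reed}, right has 1 {iris}.
    Root ivy: left subtree has 0 nodes { }, right has 8 {plum, fir, moss, rye, kale, poppy, aster, reed}.
      Root fir: left subtree has 1 node {plum}, right has 6 {moss, rye, kale, poppy, aster, reed}.
        Root reed: left subtree has 5 nodes {moss, rye, kale, poppy, aster}, right has 0 { }.
          Root kale: left subtree has 2 nodes {moss, rye}, right has 2 {poppy, aster}.
            Root moss: left subtree has 0 nodes { }, right has 1 {rye}.
            Root aster: left subtree has 1 node {poppy}, right has 0 { }.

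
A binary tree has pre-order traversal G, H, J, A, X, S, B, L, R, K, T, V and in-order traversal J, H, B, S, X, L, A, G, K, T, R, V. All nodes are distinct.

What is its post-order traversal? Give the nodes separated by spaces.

J B S L X A H T K V R G

The first element of pre-order is the root; it splits in-order into left and right subtrees.
Root G: left subtree has 7 nodes {J, H, B, S, X, L, A}, right has 4 {K, T, R, V}.
  Root H: left subtree has 1 node {J}, right has 5 {B, S, X, L, A}.
    Root A: left subtree has 4 nodes {B, S, X, L}, right has 0 { }.
      Root X: left subtree has 2 nodes {B, S}, right has 1 {L}.
        Root S: left subtree has 1 node {B}, right has 0 { }.
  Root R: left subtree has 2 nodes {K, T}, right has 1 {V}.
    Root K: left subtree has 0 nodes { }, right has 1 {T}.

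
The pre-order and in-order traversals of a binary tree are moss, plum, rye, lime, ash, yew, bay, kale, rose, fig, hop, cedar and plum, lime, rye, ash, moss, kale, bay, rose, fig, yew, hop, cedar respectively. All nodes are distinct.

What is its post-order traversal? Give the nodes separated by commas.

lime, ash, rye, plum, kale, fig, rose, bay, cedar, hop, yew, moss

The first element of pre-order is the root; it splits in-order into left and right subtrees.
Root moss: left subtree has 4 nodes {plum, lime, rye, ash}, right has 7 {kale, bay, rose, fig, yew, hop, cedar}.
  Root plum: left subtree has 0 nodes { }, right has 3 {lime, rye, ash}.
    Root rye: left subtree has 1 node {lime}, right has 1 {ash}.
  Root yew: left subtree has 4 nodes {kale, bay, rose, fig}, right has 2 {hop, cedar}.
    Root bay: left subtree has 1 node {kale}, right has 2 {rose, fig}.
      Root rose: left subtree has 0 nodes { }, right has 1 {fig}.
    Root hop: left subtree has 0 nodes { }, right has 1 {cedar}.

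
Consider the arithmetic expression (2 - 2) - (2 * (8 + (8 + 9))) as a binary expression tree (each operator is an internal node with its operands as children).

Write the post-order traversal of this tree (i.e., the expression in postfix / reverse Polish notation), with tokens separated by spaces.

Post-order on an expression tree gives postfix notation: for each operator, emit left operand, right operand, then the operator.

2 2 - 2 8 8 9 + + * -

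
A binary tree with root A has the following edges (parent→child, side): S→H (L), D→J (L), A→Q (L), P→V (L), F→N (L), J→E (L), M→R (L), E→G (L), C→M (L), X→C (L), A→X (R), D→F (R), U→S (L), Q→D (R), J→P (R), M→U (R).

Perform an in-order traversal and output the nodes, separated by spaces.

In-order visits the left subtree, then the node, then the right subtree.
At A: go left to Q.
  At Q: no left child.
  Visit Q.
  At Q: go right to D.
    At D: go left to J.
      At J: go left to E.
        At E: go left to G.
          G is a leaf — visit G.
        Visit E.
        At E: no right child.
      Visit J.
      At J: go right to P.
        At P: go left to V.
          V is a leaf — visit V.
        Visit P.
        At P: no right child.
    Visit D.
    At D: go right to F.
      At F: go left to N.
        N is a leaf — visit N.
      Visit F.
      At F: no right child.
Visit A.
At A: go right to X.
  At X: go left to C.
    At C: go left to M.
      At M: go left to R.
        R is a leaf — visit R.
      Visit M.
      At M: go right to U.
        At U: go left to S.
          At S: go left to H.
            H is a leaf — visit H.
          Visit S.
          At S: no right child.
        Visit U.
        At U: no right child.
    Visit C.
    At C: no right child.
  Visit X.
  At X: no right child.

Q G E J V P D N F A R M H S U C X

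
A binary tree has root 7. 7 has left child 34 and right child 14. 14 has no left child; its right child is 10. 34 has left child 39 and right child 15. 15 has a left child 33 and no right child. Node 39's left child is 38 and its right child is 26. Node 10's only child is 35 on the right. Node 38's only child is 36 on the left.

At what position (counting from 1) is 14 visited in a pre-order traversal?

Pre-order visits the node, then its left subtree, then its right subtree.
Visit 7.
At 7: go left to 34.
  Visit 34.
  At 34: go left to 39.
    Visit 39.
    At 39: go left to 38.
      Visit 38.
      At 38: go left to 36.
        36 is a leaf — visit 36.
      At 38: no right child.
    At 39: go right to 26.
      26 is a leaf — visit 26.
  At 34: go right to 15.
    Visit 15.
    At 15: go left to 33.
      33 is a leaf — visit 33.
    At 15: no right child.
At 7: go right to 14.
  Visit 14.
  At 14: no left child.
  At 14: go right to 10.
    Visit 10.
    At 10: no left child.
    At 10: go right to 35.
      35 is a leaf — visit 35.
Full pre-order sequence: 7, 34, 39, 38, 36, 26, 15, 33, 14, 10, 35.

9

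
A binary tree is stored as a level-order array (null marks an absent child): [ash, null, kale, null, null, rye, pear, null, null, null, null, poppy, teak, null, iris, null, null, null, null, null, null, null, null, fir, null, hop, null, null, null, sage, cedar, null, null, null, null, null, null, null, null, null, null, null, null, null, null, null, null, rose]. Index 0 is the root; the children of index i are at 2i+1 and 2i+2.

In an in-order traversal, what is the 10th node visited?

sage

In-order visits the left subtree, then the node, then the right subtree.
At ash: no left child.
Visit ash.
At ash: go right to kale.
  At kale: go left to rye.
    At rye: go left to poppy.
      At poppy: go left to fir.
        At fir: go left to rose.
          rose is a leaf — visit rose.
        Visit fir.
        At fir: no right child.
      Visit poppy.
      At poppy: no right child.
    Visit rye.
    At rye: go right to teak.
      At teak: go left to hop.
        hop is a leaf — visit hop.
      Visit teak.
      At teak: no right child.
  Visit kale.
  At kale: go right to pear.
    At pear: no left child.
    Visit pear.
    At pear: go right to iris.
      At iris: go left to sage.
        sage is a leaf — visit sage.
      Visit iris.
      At iris: go right to cedar.
        cedar is a leaf — visit cedar.
Full in-order sequence: ash, rose, fir, poppy, rye, hop, teak, kale, pear, sage, iris, cedar.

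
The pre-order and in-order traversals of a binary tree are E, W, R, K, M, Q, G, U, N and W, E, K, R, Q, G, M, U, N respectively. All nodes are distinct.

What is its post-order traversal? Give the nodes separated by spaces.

The first element of pre-order is the root; it splits in-order into left and right subtrees.
Root E: left subtree has 1 node {W}, right has 7 {K, R, Q, G, M, U, N}.
  Root R: left subtree has 1 node {K}, right has 5 {Q, G, M, U, N}.
    Root M: left subtree has 2 nodes {Q, G}, right has 2 {U, N}.
      Root Q: left subtree has 0 nodes { }, right has 1 {G}.
      Root U: left subtree has 0 nodes { }, right has 1 {N}.

W K G Q N U M R E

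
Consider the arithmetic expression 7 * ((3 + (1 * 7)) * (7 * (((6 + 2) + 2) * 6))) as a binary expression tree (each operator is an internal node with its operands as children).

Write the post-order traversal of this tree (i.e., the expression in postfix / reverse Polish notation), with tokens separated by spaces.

7 3 1 7 * + 7 6 2 + 2 + 6 * * * *

Post-order on an expression tree gives postfix notation: for each operator, emit left operand, right operand, then the operator.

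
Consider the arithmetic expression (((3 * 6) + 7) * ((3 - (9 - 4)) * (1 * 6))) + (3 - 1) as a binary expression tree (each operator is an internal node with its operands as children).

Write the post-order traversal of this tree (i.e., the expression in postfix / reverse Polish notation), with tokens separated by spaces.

3 6 * 7 + 3 9 4 - - 1 6 * * * 3 1 - +

Post-order on an expression tree gives postfix notation: for each operator, emit left operand, right operand, then the operator.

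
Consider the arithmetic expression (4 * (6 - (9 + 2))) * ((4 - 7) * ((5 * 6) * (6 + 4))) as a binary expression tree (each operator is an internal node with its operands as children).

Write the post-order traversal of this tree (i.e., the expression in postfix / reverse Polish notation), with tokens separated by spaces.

Post-order on an expression tree gives postfix notation: for each operator, emit left operand, right operand, then the operator.

4 6 9 2 + - * 4 7 - 5 6 * 6 4 + * * *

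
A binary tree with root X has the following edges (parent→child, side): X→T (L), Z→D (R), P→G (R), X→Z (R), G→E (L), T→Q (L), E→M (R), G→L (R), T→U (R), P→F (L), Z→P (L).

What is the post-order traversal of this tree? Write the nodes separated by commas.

Post-order visits the left subtree, then the right subtree, then the node.
At X: go left to T.
  At T: go left to Q.
    Q is a leaf — visit Q.
  At T: go right to U.
    U is a leaf — visit U.
  Visit T.
At X: go right to Z.
  At Z: go left to P.
    At P: go left to F.
      F is a leaf — visit F.
    At P: go right to G.
      At G: go left to E.
        At E: no left child.
        At E: go right to M.
          M is a leaf — visit M.
        Visit E.
      At G: go right to L.
        L is a leaf — visit L.
      Visit G.
    Visit P.
  At Z: go right to D.
    D is a leaf — visit D.
  Visit Z.
Visit X.

Q, U, T, F, M, E, L, G, P, D, Z, X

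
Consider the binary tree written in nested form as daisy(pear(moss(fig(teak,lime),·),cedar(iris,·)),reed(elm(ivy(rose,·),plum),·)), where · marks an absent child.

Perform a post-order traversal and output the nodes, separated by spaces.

Post-order visits the left subtree, then the right subtree, then the node.
At daisy: go left to pear.
  At pear: go left to moss.
    At moss: go left to fig.
      At fig: go left to teak.
        teak is a leaf — visit teak.
      At fig: go right to lime.
        lime is a leaf — visit lime.
      Visit fig.
    At moss: no right child.
    Visit moss.
  At pear: go right to cedar.
    At cedar: go left to iris.
      iris is a leaf — visit iris.
    At cedar: no right child.
    Visit cedar.
  Visit pear.
At daisy: go right to reed.
  At reed: go left to elm.
    At elm: go left to ivy.
      At ivy: go left to rose.
        rose is a leaf — visit rose.
      At ivy: no right child.
      Visit ivy.
    At elm: go right to plum.
      plum is a leaf — visit plum.
    Visit elm.
  At reed: no right child.
  Visit reed.
Visit daisy.

teak lime fig moss iris cedar pear rose ivy plum elm reed daisy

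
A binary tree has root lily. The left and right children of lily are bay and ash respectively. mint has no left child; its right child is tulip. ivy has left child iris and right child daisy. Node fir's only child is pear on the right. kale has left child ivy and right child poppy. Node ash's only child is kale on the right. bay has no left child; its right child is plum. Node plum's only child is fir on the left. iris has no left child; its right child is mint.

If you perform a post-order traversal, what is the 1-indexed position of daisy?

Post-order visits the left subtree, then the right subtree, then the node.
At lily: go left to bay.
  At bay: no left child.
  At bay: go right to plum.
    At plum: go left to fir.
      At fir: no left child.
      At fir: go right to pear.
        pear is a leaf — visit pear.
      Visit fir.
    At plum: no right child.
    Visit plum.
  Visit bay.
At lily: go right to ash.
  At ash: no left child.
  At ash: go right to kale.
    At kale: go left to ivy.
      At ivy: go left to iris.
        At iris: no left child.
        At iris: go right to mint.
          At mint: no left child.
          At mint: go right to tulip.
            tulip is a leaf — visit tulip.
          Visit mint.
        Visit iris.
      At ivy: go right to daisy.
        daisy is a leaf — visit daisy.
      Visit ivy.
    At kale: go right to poppy.
      poppy is a leaf — visit poppy.
    Visit kale.
  Visit ash.
Visit lily.
Full post-order sequence: pear, fir, plum, bay, tulip, mint, iris, daisy, ivy, poppy, kale, ash, lily.

8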